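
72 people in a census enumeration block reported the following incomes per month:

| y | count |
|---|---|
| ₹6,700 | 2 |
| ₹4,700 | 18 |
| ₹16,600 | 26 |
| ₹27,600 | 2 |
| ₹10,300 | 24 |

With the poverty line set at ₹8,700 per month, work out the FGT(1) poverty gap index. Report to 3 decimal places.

0.121

Below the line: 18×₹4,700, 2×₹6,700 (q = 20 of N = 72).
Normalized shortfalls: (8700−4700)/8700 = 0.4598 (×18); (8700−6700)/8700 = 0.2299 (×2).
Σ = 8.735632. Dividing by the full population N = 72 gives P₁ = 0.121.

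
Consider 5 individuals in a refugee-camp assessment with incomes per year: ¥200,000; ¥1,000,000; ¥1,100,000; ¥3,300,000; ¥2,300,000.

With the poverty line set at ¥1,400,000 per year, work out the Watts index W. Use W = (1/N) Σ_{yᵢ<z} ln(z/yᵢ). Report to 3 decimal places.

0.505

Below the line: ¥200,000, ¥1,000,000, ¥1,100,000 (q = 3 of N = 5).
Log gaps: ln(1400000/200000) = 1.9459; ln(1400000/1000000) = 0.3365; ln(1400000/1100000) = 0.2412.
W = 2.523544 / 5 = 0.505.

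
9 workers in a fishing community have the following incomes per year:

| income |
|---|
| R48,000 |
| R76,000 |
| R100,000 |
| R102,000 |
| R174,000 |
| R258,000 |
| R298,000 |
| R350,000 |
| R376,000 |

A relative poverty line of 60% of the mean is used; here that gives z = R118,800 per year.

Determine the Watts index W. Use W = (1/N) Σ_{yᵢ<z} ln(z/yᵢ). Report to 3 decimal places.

0.186

Below z: R48,000, R76,000, R100,000, R102,000 (q = 4 of N = 9).
Log gaps: ln(118800/48000) = 0.9062; ln(118800/76000) = 0.4467; ln(118800/100000) = 0.1723; ln(118800/102000) = 0.1525.
W = 1.677688 / 9 = 0.186.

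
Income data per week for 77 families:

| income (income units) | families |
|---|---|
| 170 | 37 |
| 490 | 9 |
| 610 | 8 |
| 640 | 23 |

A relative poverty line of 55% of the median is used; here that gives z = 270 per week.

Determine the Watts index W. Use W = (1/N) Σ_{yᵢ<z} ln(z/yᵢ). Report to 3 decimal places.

Incomes under z: 37×170 (q = 37 of N = 77).
Log gaps: ln(270/170) = 0.4626 (×37).
W = 17.117070 / 77 = 0.222.

0.222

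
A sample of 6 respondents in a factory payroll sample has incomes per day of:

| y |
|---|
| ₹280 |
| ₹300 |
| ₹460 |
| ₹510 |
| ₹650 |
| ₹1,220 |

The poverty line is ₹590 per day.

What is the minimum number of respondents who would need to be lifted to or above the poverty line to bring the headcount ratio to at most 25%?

3

4 of the 6 respondents are poor, so H = 4/6 = 0.667.
A headcount ratio of at most 25% allows at most ⌊0.25 × 6⌋ = 1 poor respondents.
So at least 4 − 1 = 3 must be lifted.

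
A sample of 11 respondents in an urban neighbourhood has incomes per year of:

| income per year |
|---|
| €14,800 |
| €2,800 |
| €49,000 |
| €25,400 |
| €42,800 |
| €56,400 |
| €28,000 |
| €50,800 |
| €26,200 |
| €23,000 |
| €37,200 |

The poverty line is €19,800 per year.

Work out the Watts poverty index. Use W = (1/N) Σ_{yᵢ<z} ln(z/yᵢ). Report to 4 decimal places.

0.2043

Poor units: €2,800, €14,800 (q = 2 of N = 11).
Log gaps: ln(19800/2800) = 1.9561; ln(19800/14800) = 0.2911.
W = 2.247117 / 11 = 0.2043.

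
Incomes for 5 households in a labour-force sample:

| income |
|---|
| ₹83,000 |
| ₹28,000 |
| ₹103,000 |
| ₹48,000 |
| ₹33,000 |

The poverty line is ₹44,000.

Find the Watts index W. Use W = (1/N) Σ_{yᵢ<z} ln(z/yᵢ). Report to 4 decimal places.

0.1479

Incomes under z: ₹28,000, ₹33,000 (q = 2 of N = 5).
Log shortfalls: ln(44000/28000) = 0.4520; ln(44000/33000) = 0.2877.
W = 0.739667 / 5 = 0.1479.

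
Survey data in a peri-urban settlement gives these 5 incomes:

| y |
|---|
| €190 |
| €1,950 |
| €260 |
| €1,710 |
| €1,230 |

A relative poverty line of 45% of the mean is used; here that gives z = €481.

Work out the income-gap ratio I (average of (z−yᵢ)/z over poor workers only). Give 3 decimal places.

Below the line: €190, €260 (q = 2 of N = 5).
Shortfall ratios (z−y)/z: 0.6050, 0.4595; sum = 1.064449.
The income-gap ratio divides by q (the poor only): 1.064449 / 2 = 0.532.

0.532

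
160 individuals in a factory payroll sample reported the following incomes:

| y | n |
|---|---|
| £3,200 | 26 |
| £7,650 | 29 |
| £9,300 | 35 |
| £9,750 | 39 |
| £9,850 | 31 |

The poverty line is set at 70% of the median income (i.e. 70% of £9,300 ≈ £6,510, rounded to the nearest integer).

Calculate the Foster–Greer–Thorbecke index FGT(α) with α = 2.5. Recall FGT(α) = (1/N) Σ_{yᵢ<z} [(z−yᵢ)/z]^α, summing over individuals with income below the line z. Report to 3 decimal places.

0.030

Poor units: 26×£3,200 (q = 26 of N = 160).
Gap ratios (z−y)/z: (6510−3200)/6510 = 0.5084 (×26).
Raised to α = 2.5: 0.18434 (×26).
Sum = 4.792817; FGT(2.5) = 4.792817 / 160 = 0.030.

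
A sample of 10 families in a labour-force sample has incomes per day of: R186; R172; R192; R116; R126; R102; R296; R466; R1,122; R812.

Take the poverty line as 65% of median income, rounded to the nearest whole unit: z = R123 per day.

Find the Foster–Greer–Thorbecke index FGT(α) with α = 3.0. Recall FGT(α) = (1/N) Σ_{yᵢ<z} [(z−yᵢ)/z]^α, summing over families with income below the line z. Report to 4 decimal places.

Incomes under z: R102, R116 (q = 2 of N = 10).
Shortfall ratios: (123−102)/123 = 0.1707; (123−116)/123 = 0.0569.
Raised to α = 3.0: 0.00498; 0.00018.
Sum = 0.005161; FGT(3.0) = 0.005161 / 10 = 0.0005.

0.0005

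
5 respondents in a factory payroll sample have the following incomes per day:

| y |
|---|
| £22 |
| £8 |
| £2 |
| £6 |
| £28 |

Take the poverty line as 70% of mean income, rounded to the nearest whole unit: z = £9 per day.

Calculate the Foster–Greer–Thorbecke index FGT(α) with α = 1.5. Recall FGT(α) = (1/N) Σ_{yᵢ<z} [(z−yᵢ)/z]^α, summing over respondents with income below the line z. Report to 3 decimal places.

0.183

Incomes under z: £2, £6, £8 (q = 3 of N = 5).
Shortfall ratios: (9−2)/9 = 0.7778; (9−6)/9 = 0.3333; (9−8)/9 = 0.1111.
Raised to α = 1.5: 0.68594; 0.19245; 0.03704.
Sum = 0.915423; FGT(1.5) = 0.915423 / 5 = 0.183.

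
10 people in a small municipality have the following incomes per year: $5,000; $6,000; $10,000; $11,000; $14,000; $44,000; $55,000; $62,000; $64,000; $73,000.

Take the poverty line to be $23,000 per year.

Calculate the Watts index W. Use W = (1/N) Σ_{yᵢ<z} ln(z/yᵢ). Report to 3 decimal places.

Below z: $5,000, $6,000, $10,000, $11,000, $14,000 (q = 5 of N = 10).
ln(z/y) terms: ln(23000/5000) = 1.5261; ln(23000/6000) = 1.3437; ln(23000/10000) = 0.8329; ln(23000/11000) = 0.7376; ln(23000/14000) = 0.4964.
W = 4.936736 / 10 = 0.494.

0.494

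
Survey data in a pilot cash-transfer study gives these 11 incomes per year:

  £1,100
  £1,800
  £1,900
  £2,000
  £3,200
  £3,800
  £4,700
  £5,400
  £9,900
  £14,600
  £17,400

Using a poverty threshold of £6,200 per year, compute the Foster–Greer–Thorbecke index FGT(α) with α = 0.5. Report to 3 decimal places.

0.507

Below z: £1,100, £1,800, £1,900, £2,000, £3,200, £3,800, £4,700, £5,400 (q = 8 of N = 11).
Normalized shortfalls: (6200−1100)/6200 = 0.8226; (6200−1800)/6200 = 0.7097; (6200−1900)/6200 = 0.6935; (6200−2000)/6200 = 0.6774; (6200−3200)/6200 = 0.4839; (6200−3800)/6200 = 0.3871; (6200−4700)/6200 = 0.2419; (6200−5400)/6200 = 0.1290.
Raised to α = 0.5: 0.90696; 0.84242; 0.83280; 0.82305; 0.69561; 0.62217; 0.49187; 0.35921.
Sum = 5.574096; FGT(0.5) = 5.574096 / 11 = 0.507.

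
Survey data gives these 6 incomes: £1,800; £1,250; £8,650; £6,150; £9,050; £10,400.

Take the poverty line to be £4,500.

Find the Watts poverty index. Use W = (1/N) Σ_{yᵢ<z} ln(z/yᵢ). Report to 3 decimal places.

0.366

Below z: £1,250, £1,800 (q = 2 of N = 6).
Log shortfalls: ln(4500/1250) = 1.2809; ln(4500/1800) = 0.9163.
W = 2.197225 / 6 = 0.366.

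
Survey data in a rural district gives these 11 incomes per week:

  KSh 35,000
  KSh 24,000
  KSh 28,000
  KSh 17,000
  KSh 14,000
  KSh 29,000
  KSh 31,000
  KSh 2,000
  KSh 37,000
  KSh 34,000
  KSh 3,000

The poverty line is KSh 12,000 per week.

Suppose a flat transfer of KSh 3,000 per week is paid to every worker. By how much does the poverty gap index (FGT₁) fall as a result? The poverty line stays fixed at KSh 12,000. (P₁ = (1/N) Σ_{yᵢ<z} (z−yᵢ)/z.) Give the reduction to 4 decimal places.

Before: below the line — KSh 2,000, KSh 3,000; poverty gap index (FGT₁) = 0.143939.
After the KSh 3,000 transfer: below the line — KSh 5,000, KSh 6,000; poverty gap index (FGT₁) = 0.098485.
Reduction = 0.143939 − 0.098485 = 0.0455.

0.0455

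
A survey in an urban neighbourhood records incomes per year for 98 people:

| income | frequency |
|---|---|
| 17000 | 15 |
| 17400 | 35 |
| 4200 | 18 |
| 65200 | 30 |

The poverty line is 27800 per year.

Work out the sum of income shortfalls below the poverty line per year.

950800

Below the line: 18×4200, 15×17000, 35×17400 (q = 68 of N = 98).
Individual gaps: 18×(27800−4200) = 424800; 15×(27800−17000) = 162000; 35×(27800−17400) = 364000.
Aggregate gap = 950800.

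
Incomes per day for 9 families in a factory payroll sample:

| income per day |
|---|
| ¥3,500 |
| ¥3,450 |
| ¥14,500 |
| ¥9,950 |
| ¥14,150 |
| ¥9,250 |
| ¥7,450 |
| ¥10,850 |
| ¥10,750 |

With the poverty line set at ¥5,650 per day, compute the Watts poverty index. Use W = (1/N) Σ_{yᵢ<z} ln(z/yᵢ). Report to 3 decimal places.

0.108

Incomes under z: ¥3,450, ¥3,500 (q = 2 of N = 9).
Log gaps: ln(5650/3450) = 0.4933; ln(5650/3500) = 0.4789.
W = 0.972174 / 9 = 0.108.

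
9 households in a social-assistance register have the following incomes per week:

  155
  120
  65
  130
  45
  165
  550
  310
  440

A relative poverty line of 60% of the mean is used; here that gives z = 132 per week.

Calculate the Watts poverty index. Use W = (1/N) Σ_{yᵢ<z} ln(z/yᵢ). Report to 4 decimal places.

0.2106

Incomes under z: 45, 65, 120, 130 (q = 4 of N = 9).
ln(z/y) terms: ln(132/45) = 1.0761; ln(132/65) = 0.7084; ln(132/120) = 0.0953; ln(132/130) = 0.0153.
W = 1.895132 / 9 = 0.2106.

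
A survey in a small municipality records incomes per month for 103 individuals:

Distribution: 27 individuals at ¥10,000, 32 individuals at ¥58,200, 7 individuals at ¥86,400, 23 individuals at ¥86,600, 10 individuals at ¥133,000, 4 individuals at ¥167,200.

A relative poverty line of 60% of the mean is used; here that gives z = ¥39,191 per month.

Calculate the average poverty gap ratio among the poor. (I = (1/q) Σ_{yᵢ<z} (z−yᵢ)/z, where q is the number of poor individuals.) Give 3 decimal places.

0.745

Incomes under z: 27×¥10,000 (q = 27 of N = 103).
Shortfall ratios (z−y)/z: 0.7448 (×27); sum = 20.110663.
The income-gap ratio divides by q (the poor only): 20.110663 / 27 = 0.745.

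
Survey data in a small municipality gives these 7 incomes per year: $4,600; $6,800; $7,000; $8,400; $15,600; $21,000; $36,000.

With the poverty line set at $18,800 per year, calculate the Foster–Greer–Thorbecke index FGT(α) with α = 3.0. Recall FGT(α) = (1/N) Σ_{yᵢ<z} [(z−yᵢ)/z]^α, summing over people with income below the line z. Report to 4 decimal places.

0.1589

Incomes under z: $4,600, $6,800, $7,000, $8,400, $15,600 (q = 5 of N = 7).
Gap ratios (z−y)/z: (18800−4600)/18800 = 0.7553; (18800−6800)/18800 = 0.6383; (18800−7000)/18800 = 0.6277; (18800−8400)/18800 = 0.5532; (18800−15600)/18800 = 0.1702.
Raised to α = 3.0: 0.43091; 0.26006; 0.24727; 0.16929; 0.00493.
Sum = 1.112463; FGT(3.0) = 1.112463 / 7 = 0.1589.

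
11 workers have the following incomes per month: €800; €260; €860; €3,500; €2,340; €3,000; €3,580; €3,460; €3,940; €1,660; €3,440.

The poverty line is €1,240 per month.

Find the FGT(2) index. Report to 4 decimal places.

Incomes under z: €260, €800, €860 (q = 3 of N = 11).
Gap ratios (z−y)/z: (1240−260)/1240 = 0.7903; (1240−800)/1240 = 0.3548; (1240−860)/1240 = 0.3065.
Squared: 0.6246; 0.1259; 0.0939.
Sum = 0.844433; P₂ = 0.844433 / 11 = 0.0768.

0.0768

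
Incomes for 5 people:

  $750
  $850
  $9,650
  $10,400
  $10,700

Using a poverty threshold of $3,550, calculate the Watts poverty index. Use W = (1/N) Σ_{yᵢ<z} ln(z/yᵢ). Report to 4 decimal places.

0.5968

Incomes under z: $750, $850 (q = 2 of N = 5).
Log gaps: ln(3550/750) = 1.5546; ln(3550/850) = 1.4295.
W = 2.984096 / 5 = 0.5968.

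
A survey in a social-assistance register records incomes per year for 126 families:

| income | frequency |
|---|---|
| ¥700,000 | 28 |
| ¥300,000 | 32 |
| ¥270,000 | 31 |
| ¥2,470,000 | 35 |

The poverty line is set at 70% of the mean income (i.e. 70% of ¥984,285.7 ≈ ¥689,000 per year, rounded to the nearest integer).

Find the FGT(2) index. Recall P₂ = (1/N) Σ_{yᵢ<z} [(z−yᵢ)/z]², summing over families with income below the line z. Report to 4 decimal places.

0.1719

Below the line: 31×¥270,000, 32×¥300,000 (q = 63 of N = 126).
Normalized shortfalls: (689000−270000)/689000 = 0.6081 (×31); (689000−300000)/689000 = 0.5646 (×32).
Squared: 0.3698 (×31); 0.3188 (×32).
Sum = 21.664647; P₂ = 21.664647 / 126 = 0.1719.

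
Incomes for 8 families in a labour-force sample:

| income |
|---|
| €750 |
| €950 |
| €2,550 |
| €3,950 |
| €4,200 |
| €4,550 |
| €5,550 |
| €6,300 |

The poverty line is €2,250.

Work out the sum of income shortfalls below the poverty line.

Below z: €750, €950 (q = 2 of N = 8).
Individual gaps: 2250−750 = 1500; 2250−950 = 1300.
Aggregate gap = €2,800.

€2,800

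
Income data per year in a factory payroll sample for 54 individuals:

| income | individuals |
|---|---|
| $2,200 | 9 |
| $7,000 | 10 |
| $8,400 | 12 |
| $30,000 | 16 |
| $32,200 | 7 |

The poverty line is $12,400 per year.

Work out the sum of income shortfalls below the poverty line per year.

Incomes under z: 9×$2,200, 10×$7,000, 12×$8,400 (q = 31 of N = 54).
Individual gaps: 9×(12400−2200) = 91800; 10×(12400−7000) = 54000; 12×(12400−8400) = 48000.
Aggregate gap = $193,800.

$193,800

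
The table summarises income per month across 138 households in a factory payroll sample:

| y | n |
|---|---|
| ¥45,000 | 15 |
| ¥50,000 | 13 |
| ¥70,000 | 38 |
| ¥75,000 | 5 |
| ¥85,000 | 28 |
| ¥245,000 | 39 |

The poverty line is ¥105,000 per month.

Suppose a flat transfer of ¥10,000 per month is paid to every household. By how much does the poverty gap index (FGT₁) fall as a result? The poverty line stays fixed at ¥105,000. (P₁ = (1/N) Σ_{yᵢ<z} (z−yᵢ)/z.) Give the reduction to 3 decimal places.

0.068

Before: below the line — 15×¥45,000, 13×¥50,000, 38×¥70,000, 5×¥75,000, 28×¥85,000; poverty gap index (FGT₁) = 0.25224.
After the ¥10,000 transfer: below the line — 15×¥55,000, 13×¥60,000, 38×¥80,000, 5×¥85,000, 28×¥95,000; poverty gap index (FGT₁) = 0.18392.
Reduction = 0.25224 − 0.18392 = 0.068.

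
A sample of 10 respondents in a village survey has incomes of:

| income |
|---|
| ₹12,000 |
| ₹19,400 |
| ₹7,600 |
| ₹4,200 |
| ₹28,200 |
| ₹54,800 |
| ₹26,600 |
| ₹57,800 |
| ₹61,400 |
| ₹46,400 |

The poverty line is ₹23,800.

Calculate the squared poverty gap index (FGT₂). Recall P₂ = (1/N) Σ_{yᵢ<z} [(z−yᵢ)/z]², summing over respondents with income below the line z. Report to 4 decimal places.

0.1422

Below z: ₹4,200, ₹7,600, ₹12,000, ₹19,400 (q = 4 of N = 10).
Normalized shortfalls: (23800−4200)/23800 = 0.8235; (23800−7600)/23800 = 0.6807; (23800−12000)/23800 = 0.4958; (23800−19400)/23800 = 0.1849.
Squared: 0.6782; 0.4633; 0.2458; 0.0342.
Sum = 1.421510; P₂ = 1.421510 / 10 = 0.1422.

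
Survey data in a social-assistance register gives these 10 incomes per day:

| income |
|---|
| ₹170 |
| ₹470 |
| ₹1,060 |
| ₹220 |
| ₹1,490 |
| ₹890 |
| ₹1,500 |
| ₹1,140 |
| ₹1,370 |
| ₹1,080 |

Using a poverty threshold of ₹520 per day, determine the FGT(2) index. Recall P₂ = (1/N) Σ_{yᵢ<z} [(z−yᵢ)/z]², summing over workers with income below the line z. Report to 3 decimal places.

0.080

Below z: ₹170, ₹220, ₹470 (q = 3 of N = 10).
Shortfall ratios: (520−170)/520 = 0.6731; (520−220)/520 = 0.5769; (520−470)/520 = 0.0962.
Squared: 0.4530; 0.3328; 0.0092.
Sum = 0.795118; P₂ = 0.795118 / 10 = 0.080.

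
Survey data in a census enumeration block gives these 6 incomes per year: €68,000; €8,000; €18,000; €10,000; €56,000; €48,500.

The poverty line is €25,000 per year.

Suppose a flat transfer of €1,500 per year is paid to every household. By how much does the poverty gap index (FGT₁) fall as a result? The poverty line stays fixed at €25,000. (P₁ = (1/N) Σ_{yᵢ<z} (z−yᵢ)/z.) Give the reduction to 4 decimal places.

0.0300

Before: below the line — €8,000, €10,000, €18,000; poverty gap index (FGT₁) = 0.260000.
After the €1,500 transfer: below the line — €9,500, €11,500, €19,500; poverty gap index (FGT₁) = 0.230000.
Reduction = 0.260000 − 0.230000 = 0.0300.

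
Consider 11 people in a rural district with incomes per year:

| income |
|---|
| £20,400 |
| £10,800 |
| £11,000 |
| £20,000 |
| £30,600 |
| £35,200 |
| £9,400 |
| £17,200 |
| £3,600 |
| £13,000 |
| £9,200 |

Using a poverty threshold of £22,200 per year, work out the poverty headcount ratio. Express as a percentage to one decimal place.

81.8%

9 of the 11 people have income below £22,200.
H = 9/11 = 81.8%.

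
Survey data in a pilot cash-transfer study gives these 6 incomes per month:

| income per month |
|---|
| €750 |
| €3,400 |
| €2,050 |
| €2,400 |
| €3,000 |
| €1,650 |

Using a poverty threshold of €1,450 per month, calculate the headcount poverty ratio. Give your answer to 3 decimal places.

0.167

1 of the 6 people have income below €1,450.
H = 1/6 = 0.167.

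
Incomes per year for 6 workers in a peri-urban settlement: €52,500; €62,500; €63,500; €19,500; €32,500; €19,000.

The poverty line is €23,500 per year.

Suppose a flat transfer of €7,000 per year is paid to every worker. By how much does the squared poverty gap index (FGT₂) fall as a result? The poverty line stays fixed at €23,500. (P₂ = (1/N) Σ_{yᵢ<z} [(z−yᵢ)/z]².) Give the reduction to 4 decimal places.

Before: below the line — €19,000, €19,500; squared poverty gap index (FGT₂) = 0.010940.
After the €7,000 transfer: below the line — none; squared poverty gap index (FGT₂) = 0.000000.
Reduction = 0.010940 − 0.000000 = 0.0109.

0.0109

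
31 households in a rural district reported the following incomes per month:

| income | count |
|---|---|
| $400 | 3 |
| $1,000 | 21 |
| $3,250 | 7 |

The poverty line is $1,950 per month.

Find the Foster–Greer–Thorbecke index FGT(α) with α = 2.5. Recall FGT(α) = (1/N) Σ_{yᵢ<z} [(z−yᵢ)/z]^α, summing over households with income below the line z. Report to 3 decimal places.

Below z: 3×$400, 21×$1,000 (q = 24 of N = 31).
Gap ratios (z−y)/z: (1950−400)/1950 = 0.7949 (×3); (1950−1000)/1950 = 0.4872 (×21).
Raised to α = 2.5: 0.56330 (×3); 0.16566 (×21).
Sum = 5.168810; FGT(2.5) = 5.168810 / 31 = 0.167.

0.167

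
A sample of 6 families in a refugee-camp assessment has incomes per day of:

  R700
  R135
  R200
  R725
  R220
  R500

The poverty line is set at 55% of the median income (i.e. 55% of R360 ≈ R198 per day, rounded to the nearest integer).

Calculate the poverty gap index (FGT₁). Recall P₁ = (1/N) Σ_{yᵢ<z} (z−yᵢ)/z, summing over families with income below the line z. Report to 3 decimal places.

Below z: R135 (q = 1 of N = 6).
Normalized shortfalls: (198−135)/198 = 0.3182.
Σ = 0.318182. Dividing by the full population N = 6 gives P₁ = 0.053.

0.053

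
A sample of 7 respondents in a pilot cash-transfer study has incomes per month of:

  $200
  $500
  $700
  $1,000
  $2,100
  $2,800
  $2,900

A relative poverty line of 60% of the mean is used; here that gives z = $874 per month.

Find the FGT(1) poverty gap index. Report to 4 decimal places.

0.1997

Below z: $200, $500, $700 (q = 3 of N = 7).
Shortfall ratios: (874−200)/874 = 0.7712; (874−500)/874 = 0.4279; (874−700)/874 = 0.1991.
Σ = 1.398169. Dividing by the full population N = 7 gives P₁ = 0.1997.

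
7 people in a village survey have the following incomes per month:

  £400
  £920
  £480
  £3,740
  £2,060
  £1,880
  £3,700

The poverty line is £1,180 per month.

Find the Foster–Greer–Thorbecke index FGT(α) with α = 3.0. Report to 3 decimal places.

Below the line: £400, £480, £920 (q = 3 of N = 7).
Shortfall ratios: (1180−400)/1180 = 0.6610; (1180−480)/1180 = 0.5932; (1180−920)/1180 = 0.2203.
Raised to α = 3.0: 0.28883; 0.20876; 0.01070.
Sum = 0.508285; FGT(3.0) = 0.508285 / 7 = 0.073.

0.073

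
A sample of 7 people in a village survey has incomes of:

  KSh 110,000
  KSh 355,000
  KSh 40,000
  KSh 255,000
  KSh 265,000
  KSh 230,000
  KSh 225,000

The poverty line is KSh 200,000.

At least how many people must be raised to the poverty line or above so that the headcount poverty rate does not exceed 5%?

2

Currently q = 2 of N = 7 are below the line (H = 0.286).
A headcount ratio of at most 5% allows at most ⌊0.05 × 7⌋ = 0 poor people.
So at least 2 − 0 = 2 must be lifted.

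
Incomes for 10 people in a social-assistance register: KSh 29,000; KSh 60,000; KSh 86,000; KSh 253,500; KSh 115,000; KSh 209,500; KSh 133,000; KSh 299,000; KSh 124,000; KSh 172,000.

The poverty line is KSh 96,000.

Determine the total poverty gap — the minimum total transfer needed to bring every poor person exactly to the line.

KSh 113,000

Incomes under z: KSh 29,000, KSh 60,000, KSh 86,000 (q = 3 of N = 10).
Individual gaps: 96000−29000 = 67000; 96000−60000 = 36000; 96000−86000 = 10000.
Aggregate gap = KSh 113,000.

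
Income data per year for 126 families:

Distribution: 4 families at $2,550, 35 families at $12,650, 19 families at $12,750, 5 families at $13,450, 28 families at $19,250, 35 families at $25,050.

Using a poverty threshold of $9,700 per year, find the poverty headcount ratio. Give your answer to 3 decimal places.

0.032

4 of the 126 families have income below $9,700.
H = 4/126 = 0.032.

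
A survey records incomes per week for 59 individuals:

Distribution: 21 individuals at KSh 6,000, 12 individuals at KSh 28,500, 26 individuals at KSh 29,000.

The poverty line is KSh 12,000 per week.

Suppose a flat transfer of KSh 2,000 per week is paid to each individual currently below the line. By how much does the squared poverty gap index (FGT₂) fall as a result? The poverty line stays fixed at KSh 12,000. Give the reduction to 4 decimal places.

0.0494

Before: below the line — 21×KSh 6,000; squared poverty gap index (FGT₂) = 0.088983.
After the KSh 2,000 transfer: below the line — 21×KSh 8,000; squared poverty gap index (FGT₂) = 0.039548.
Reduction = 0.088983 − 0.039548 = 0.0494.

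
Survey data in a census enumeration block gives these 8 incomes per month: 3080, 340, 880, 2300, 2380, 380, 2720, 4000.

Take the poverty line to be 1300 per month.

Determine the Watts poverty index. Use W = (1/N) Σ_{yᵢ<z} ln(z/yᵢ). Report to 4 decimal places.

Below the line: 340, 380, 880 (q = 3 of N = 8).
Log gaps: ln(1300/340) = 1.3412; ln(1300/380) = 1.2299; ln(1300/880) = 0.3902.
W = 2.961320 / 8 = 0.3702.

0.3702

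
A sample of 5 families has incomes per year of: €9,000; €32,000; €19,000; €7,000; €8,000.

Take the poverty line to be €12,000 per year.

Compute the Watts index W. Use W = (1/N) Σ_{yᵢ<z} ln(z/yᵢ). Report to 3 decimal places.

0.246

Incomes under z: €7,000, €8,000, €9,000 (q = 3 of N = 5).
Log shortfalls: ln(12000/7000) = 0.5390; ln(12000/8000) = 0.4055; ln(12000/9000) = 0.2877.
W = 1.232144 / 5 = 0.246.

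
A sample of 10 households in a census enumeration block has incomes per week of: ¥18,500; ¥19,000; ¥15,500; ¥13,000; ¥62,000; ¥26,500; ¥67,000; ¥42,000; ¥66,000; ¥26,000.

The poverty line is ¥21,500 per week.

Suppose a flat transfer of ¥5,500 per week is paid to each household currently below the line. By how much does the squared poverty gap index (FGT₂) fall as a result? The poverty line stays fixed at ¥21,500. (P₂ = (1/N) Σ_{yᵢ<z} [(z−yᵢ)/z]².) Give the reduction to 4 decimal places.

0.0247

Before: below the line — ¥13,000, ¥15,500, ¥18,500, ¥19,000; squared poverty gap index (FGT₂) = 0.026717.
After the ¥5,500 transfer: below the line — ¥18,500, ¥21,000; squared poverty gap index (FGT₂) = 0.002001.
Reduction = 0.026717 − 0.002001 = 0.0247.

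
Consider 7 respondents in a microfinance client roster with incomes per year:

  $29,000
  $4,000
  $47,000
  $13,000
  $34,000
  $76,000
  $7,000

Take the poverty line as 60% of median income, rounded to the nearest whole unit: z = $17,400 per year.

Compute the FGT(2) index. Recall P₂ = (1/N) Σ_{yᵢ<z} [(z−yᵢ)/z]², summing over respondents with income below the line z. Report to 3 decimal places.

Below the line: $4,000, $7,000, $13,000 (q = 3 of N = 7).
Gap ratios (z−y)/z: (17400−4000)/17400 = 0.7701; (17400−7000)/17400 = 0.5977; (17400−13000)/17400 = 0.2529.
Squared: 0.5931; 0.3572; 0.0639.
Sum = 1.014269; P₂ = 1.014269 / 7 = 0.145.

0.145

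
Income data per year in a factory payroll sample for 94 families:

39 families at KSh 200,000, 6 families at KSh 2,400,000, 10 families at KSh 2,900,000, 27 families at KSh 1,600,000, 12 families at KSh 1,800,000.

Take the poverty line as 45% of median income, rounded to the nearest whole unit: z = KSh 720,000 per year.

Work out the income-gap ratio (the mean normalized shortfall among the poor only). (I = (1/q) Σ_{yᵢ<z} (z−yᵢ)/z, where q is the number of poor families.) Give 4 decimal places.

0.7222

Incomes under z: 39×KSh 200,000 (q = 39 of N = 94).
Relative gaps: 0.7222 (×39); sum = 28.166667.
I averages over the q = 39 poor units only: 28.166667 / 39 = 0.7222.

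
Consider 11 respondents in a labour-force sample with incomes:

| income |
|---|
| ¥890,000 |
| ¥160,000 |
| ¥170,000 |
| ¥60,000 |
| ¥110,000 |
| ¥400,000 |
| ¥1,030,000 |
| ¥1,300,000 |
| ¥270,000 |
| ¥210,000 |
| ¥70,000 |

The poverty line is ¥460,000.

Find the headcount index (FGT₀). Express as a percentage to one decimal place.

72.7%

8 of the 11 respondents have income below ¥460,000.
H = 8/11 = 72.7%.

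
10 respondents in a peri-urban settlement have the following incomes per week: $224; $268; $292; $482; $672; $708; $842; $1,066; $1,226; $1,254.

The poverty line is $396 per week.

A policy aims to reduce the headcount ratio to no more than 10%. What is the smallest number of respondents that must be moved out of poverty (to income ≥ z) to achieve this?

Currently q = 3 of N = 10 are below the line (H = 0.300).
A headcount ratio of at most 10% allows at most ⌊0.10 × 10⌋ = 1 poor respondents.
So at least 3 − 1 = 2 must be lifted.

2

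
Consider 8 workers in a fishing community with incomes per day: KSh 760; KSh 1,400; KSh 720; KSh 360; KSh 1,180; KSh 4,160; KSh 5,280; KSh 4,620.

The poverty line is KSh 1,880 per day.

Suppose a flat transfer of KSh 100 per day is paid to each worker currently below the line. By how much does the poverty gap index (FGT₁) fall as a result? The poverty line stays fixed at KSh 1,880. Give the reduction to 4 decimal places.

Before: below the line — KSh 360, KSh 720, KSh 760, KSh 1,180, KSh 1,400; poverty gap index (FGT₁) = 0.331117.
After the KSh 100 transfer: below the line — KSh 460, KSh 820, KSh 860, KSh 1,280, KSh 1,500; poverty gap index (FGT₁) = 0.297872.
Reduction = 0.331117 − 0.297872 = 0.0332.

0.0332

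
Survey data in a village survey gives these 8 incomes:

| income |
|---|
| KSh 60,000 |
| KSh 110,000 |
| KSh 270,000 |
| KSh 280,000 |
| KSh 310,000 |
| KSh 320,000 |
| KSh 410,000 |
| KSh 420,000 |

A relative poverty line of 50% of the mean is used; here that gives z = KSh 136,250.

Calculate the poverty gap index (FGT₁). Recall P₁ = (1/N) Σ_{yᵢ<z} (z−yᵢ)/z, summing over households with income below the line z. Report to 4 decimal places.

0.0940

Below the line: KSh 60,000, KSh 110,000 (q = 2 of N = 8).
Gap ratios (z−y)/z: (136250−60000)/136250 = 0.5596; (136250−110000)/136250 = 0.1927.
Σ = 0.752294. Dividing by the full population N = 8 gives P₁ = 0.0940.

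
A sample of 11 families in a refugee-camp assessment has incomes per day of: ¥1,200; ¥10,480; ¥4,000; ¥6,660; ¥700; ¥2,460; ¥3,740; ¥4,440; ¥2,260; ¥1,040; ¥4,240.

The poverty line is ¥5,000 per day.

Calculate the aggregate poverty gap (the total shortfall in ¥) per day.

Below the line: ¥700, ¥1,040, ¥1,200, ¥2,260, ¥2,460, ¥3,740, ¥4,000, ¥4,240, ¥4,440 (q = 9 of N = 11).
Individual gaps: 5000−700 = 4300; 5000−1040 = 3960; 5000−1200 = 3800; 5000−2260 = 2740; 5000−2460 = 2540; 5000−3740 = 1260; 5000−4000 = 1000; 5000−4240 = 760; 5000−4440 = 560.
Aggregate gap = ¥20,920.

¥20,920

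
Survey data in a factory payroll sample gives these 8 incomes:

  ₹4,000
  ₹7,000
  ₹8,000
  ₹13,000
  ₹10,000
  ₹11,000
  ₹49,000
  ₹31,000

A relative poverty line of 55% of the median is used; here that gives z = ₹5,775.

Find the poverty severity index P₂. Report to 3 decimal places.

0.012

Poor units: ₹4,000 (q = 1 of N = 8).
Shortfall ratios: (5775−4000)/5775 = 0.3074.
Squared: 0.0945.
Sum = 0.094470; P₂ = 0.094470 / 8 = 0.012.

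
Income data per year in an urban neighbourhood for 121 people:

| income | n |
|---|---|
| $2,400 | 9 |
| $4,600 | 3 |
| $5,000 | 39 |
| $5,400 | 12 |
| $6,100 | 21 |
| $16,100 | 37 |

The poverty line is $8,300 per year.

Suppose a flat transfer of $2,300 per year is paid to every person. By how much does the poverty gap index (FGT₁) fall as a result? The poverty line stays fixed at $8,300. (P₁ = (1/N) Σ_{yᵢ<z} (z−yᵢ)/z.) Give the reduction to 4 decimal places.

Before: below the line — 9×$2,400, 3×$4,600, 39×$5,000, 12×$5,400, 21×$6,100; poverty gap index (FGT₁) = 0.272727.
After the $2,300 transfer: below the line — 9×$4,700, 3×$6,900, 39×$7,300, 12×$7,700; poverty gap index (FGT₁) = 0.082445.
Reduction = 0.272727 − 0.082445 = 0.1903.

0.1903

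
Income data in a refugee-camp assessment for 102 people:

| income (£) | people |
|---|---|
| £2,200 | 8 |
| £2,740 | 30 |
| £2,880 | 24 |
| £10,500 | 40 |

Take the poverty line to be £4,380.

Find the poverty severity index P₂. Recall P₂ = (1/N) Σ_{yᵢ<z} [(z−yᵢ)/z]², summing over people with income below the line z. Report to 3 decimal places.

Below the line: 8×£2,200, 30×£2,740, 24×£2,880 (q = 62 of N = 102).
Relative gaps: (4380−2200)/4380 = 0.4977 (×8); (4380−2740)/4380 = 0.3744 (×30); (4380−2880)/4380 = 0.3425 (×24).
Squared: 0.2477 (×8); 0.1402 (×30); 0.1173 (×24).
Sum = 9.002481; P₂ = 9.002481 / 102 = 0.088.

0.088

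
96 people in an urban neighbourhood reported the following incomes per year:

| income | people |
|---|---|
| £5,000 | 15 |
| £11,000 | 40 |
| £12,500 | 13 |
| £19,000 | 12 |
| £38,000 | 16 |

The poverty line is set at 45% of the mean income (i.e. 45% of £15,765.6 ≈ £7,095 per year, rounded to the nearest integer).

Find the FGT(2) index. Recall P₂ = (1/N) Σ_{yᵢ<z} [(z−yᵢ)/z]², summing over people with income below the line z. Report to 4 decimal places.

Incomes under z: 15×£5,000 (q = 15 of N = 96).
Gap ratios (z−y)/z: (7095−5000)/7095 = 0.2953 (×15).
Squared: 0.0872 (×15).
Sum = 1.307840; P₂ = 1.307840 / 96 = 0.0136.

0.0136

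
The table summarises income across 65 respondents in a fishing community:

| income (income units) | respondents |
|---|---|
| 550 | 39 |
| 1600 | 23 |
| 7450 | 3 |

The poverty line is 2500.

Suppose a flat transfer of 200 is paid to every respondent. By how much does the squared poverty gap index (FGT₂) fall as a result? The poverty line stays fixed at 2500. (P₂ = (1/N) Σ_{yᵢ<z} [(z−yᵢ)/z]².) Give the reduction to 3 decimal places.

Before: below the line — 39×550, 23×1600; squared poverty gap index (FGT₂) = 0.41090.
After the 200 transfer: below the line — 39×750, 23×1800; squared poverty gap index (FGT₂) = 0.32174.
Reduction = 0.41090 − 0.32174 = 0.089.

0.089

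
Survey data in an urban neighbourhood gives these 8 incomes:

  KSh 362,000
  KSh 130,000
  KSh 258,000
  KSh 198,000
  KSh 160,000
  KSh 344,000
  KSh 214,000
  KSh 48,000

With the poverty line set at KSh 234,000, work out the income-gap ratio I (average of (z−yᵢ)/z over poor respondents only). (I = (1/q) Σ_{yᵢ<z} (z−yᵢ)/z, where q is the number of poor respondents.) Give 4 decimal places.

0.3590

Below z: KSh 48,000, KSh 130,000, KSh 160,000, KSh 198,000, KSh 214,000 (q = 5 of N = 8).
Shortfall ratios (z−y)/z: 0.7949, 0.4444, 0.3162, 0.1538, 0.0855; sum = 1.794872.
The income-gap ratio divides by q (the poor only): 1.794872 / 5 = 0.3590.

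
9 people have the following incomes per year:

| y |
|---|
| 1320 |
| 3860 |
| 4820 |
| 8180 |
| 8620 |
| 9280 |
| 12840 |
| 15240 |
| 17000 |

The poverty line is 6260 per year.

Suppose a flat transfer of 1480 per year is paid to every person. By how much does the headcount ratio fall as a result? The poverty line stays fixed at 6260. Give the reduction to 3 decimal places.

Before: below the line — 1320, 3860, 4820; headcount ratio = 0.33333.
After the 1480 transfer: below the line — 2800, 5340; headcount ratio = 0.22222.
Reduction = 0.33333 − 0.22222 = 0.111.

0.111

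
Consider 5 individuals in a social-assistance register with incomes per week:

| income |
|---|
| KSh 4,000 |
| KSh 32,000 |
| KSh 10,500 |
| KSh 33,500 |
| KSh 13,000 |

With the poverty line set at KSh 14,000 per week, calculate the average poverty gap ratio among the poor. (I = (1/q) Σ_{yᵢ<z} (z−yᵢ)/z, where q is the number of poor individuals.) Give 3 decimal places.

Below z: KSh 4,000, KSh 10,500, KSh 13,000 (q = 3 of N = 5).
Shortfall ratios (z−y)/z: 0.7143, 0.2500, 0.0714; sum = 1.035714.
I averages over the q = 3 poor units only: 1.035714 / 3 = 0.345.

0.345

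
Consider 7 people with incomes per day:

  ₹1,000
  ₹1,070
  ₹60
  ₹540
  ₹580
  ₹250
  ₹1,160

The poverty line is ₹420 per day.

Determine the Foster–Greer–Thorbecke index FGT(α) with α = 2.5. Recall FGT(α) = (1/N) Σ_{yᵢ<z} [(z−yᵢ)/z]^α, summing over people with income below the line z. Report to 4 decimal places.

Below the line: ₹60, ₹250 (q = 2 of N = 7).
Shortfall ratios: (420−60)/420 = 0.8571; (420−250)/420 = 0.4048.
Raised to α = 2.5: 0.68019; 0.10423.
Sum = 0.784426; FGT(2.5) = 0.784426 / 7 = 0.1121.

0.1121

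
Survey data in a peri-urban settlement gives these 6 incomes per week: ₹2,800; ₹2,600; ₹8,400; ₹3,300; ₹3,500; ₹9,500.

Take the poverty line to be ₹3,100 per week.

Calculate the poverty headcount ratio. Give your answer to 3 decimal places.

2 of the 6 people have income below ₹3,100.
H = 2/6 = 0.333.

0.333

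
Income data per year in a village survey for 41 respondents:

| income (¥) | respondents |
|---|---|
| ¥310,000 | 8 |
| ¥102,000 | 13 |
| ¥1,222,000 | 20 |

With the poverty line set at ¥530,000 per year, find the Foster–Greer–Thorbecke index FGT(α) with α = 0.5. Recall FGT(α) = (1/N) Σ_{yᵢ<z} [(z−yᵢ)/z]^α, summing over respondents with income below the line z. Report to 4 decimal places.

Below z: 13×¥102,000, 8×¥310,000 (q = 21 of N = 41).
Relative gaps: (530000−102000)/530000 = 0.8075 (×13); (530000−310000)/530000 = 0.4151 (×8).
Raised to α = 0.5: 0.89864 (×13); 0.64428 (×8).
Sum = 16.836497; FGT(0.5) = 16.836497 / 41 = 0.4106.

0.4106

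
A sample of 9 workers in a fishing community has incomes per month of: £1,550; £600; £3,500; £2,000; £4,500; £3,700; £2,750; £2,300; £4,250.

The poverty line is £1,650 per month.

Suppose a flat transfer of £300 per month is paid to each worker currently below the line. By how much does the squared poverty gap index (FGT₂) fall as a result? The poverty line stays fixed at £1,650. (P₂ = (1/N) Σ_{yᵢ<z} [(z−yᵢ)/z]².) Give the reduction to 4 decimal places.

0.0224

Before: below the line — £600, £1,550; squared poverty gap index (FGT₂) = 0.045404.
After the £300 transfer: below the line — £900; squared poverty gap index (FGT₂) = 0.022957.
Reduction = 0.045404 − 0.022957 = 0.0224.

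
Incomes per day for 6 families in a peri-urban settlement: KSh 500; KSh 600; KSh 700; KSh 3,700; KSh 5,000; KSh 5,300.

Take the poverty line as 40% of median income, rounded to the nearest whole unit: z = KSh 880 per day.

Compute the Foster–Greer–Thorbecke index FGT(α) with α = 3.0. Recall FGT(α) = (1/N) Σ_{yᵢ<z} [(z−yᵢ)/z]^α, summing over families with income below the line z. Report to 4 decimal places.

Incomes under z: KSh 500, KSh 600, KSh 700 (q = 3 of N = 6).
Relative gaps: (880−500)/880 = 0.4318; (880−600)/880 = 0.3182; (880−700)/880 = 0.2045.
Raised to α = 3.0: 0.08052; 0.03221; 0.00856.
Sum = 0.121290; FGT(3.0) = 0.121290 / 6 = 0.0202.

0.0202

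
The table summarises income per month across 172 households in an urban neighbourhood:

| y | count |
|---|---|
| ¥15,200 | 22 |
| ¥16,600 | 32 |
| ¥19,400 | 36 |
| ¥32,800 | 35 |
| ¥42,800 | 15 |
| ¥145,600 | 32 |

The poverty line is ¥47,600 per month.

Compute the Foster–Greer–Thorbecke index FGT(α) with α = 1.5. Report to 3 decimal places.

Below the line: 22×¥15,200, 32×¥16,600, 36×¥19,400, 35×¥32,800, 15×¥42,800 (q = 140 of N = 172).
Normalized shortfalls: (47600−15200)/47600 = 0.6807 (×22); (47600−16600)/47600 = 0.6513 (×32); (47600−19400)/47600 = 0.5924 (×36); (47600−32800)/47600 = 0.3109 (×35); (47600−42800)/47600 = 0.1008 (×15).
Raised to α = 1.5: 0.56157 (×22); 0.52557 (×32); 0.45600 (×36); 0.17337 (×35); 0.03202 (×15).
Sum = 52.137267; FGT(1.5) = 52.137267 / 172 = 0.303.

0.303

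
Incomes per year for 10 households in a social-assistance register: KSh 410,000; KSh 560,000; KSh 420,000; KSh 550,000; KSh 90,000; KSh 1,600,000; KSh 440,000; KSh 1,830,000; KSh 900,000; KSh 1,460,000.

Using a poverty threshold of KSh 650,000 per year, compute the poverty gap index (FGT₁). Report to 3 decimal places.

Poor units: KSh 90,000, KSh 410,000, KSh 420,000, KSh 440,000, KSh 550,000, KSh 560,000 (q = 6 of N = 10).
Shortfall ratios: (650000−90000)/650000 = 0.8615; (650000−410000)/650000 = 0.3692; (650000−420000)/650000 = 0.3538; (650000−440000)/650000 = 0.3231; (650000−550000)/650000 = 0.1538; (650000−560000)/650000 = 0.1385.
Sum of shortfalls = 2.200000; P₁ averages over all N: 2.200000 / 10 = 0.220.

0.220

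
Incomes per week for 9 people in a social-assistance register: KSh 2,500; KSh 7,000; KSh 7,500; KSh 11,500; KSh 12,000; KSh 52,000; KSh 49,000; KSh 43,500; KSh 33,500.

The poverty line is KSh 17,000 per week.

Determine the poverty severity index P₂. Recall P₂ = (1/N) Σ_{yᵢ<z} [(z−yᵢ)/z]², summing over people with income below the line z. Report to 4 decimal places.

0.1752

Below the line: KSh 2,500, KSh 7,000, KSh 7,500, KSh 11,500, KSh 12,000 (q = 5 of N = 9).
Relative gaps: (17000−2500)/17000 = 0.8529; (17000−7000)/17000 = 0.5882; (17000−7500)/17000 = 0.5588; (17000−11500)/17000 = 0.3235; (17000−12000)/17000 = 0.2941.
Squared: 0.7275; 0.3460; 0.3123; 0.1047; 0.0865.
Sum = 1.576990; P₂ = 1.576990 / 9 = 0.1752.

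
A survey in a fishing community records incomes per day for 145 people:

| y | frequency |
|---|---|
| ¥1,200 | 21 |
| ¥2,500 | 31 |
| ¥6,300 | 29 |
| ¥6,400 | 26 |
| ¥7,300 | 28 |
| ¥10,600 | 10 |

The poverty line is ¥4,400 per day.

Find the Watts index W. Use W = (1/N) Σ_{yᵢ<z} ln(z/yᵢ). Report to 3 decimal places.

Incomes under z: 21×¥1,200, 31×¥2,500 (q = 52 of N = 145).
ln(z/y) terms: ln(4400/1200) = 1.2993 (×21); ln(4400/2500) = 0.5653 (×31).
W = 44.809671 / 145 = 0.309.

0.309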